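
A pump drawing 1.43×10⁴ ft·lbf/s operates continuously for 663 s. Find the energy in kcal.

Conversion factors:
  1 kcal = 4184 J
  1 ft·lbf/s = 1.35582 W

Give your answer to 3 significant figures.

1.43×10⁴ ft·lbf/s × 1.35582 → 19388.2 W
E = P × t = 19388.2 W × 663 s = 1.28544×10⁷ J
1.28544×10⁷ J ÷ (4184 J/kcal) = 3072.28 kcal

3070 kcal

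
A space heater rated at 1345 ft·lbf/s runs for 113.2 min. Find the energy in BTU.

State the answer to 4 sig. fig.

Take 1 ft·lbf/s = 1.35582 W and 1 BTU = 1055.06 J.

1345 ft·lbf/s × 1.35582 = 1823.58 W
113.2 min × 60 = 6792 s
E = P × t = 1823.58 W × 6792 s = 1.23858×10⁷ J
1.23858×10⁷ J ÷ (1055.06 J/BTU) = 11739.4 BTU

1.174×10⁴ BTU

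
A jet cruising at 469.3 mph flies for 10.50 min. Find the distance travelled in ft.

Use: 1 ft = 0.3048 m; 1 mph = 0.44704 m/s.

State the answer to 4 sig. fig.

469.3 mph × 0.44704 → 209.796 m/s
10.50 min × 60 → 630 s
d = v × t = 209.796 m/s × 630 s = 132171 m
132171 m ÷ (0.3048 m/ft) = 433632 ft

4.336×10⁵ ft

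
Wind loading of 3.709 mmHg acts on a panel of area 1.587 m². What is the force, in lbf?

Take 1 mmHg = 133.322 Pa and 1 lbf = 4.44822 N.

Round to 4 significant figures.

3.709 mmHg × 133.322 = 494.491 Pa
F = P × A = 494.491 Pa × 1.587 m² = 784.757 N
784.757 N ÷ (4.44822 N/lbf) = 176.42 lbf

176.4 lbf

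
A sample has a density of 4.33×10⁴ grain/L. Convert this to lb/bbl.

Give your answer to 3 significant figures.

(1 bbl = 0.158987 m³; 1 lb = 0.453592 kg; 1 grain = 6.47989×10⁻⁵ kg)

983 lb/bbl

4.33×10⁴ grain/L × 6.47989×10⁻⁵ kg/grain ÷ 0.001 m³/L = 2805.79 kg/m³
2805.79 kg/m³ ÷ 0.453592 kg/lb × 0.158987 m³/bbl = 983.448 lb/bbl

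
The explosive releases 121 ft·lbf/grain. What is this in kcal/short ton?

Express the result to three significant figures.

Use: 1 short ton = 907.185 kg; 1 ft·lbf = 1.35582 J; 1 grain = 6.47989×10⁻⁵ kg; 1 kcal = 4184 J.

5.49×10⁵ kcal/short ton

121 ft·lbf/grain × 1.35582 J/ft·lbf ÷ 6.47989×10⁻⁵ kg/grain = 2.53174×10⁶ J/kg
2.53174×10⁶ J/kg ÷ 4184 J/kcal × 907.185 kg/short ton = 548938 kcal/short ton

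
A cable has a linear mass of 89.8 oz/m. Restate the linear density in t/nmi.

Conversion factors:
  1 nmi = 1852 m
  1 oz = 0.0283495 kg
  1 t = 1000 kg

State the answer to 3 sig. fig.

4.71 t/nmi

89.8 oz/m × 0.0283495 kg/oz = 2.54579 kg/m
2.54579 kg/m ÷ 1000 kg/t × 1852 m/nmi = 4.7148 t/nmi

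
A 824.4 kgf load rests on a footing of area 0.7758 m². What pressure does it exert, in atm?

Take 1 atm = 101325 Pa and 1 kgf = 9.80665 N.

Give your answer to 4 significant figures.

824.4 kgf × 9.80665 = 8084.6 N
P = F / A = 8084.6 N / 0.7758 m² = 10421 Pa
10421 Pa ÷ (101325 Pa/atm) = 0.102847 atm

0.1028 atm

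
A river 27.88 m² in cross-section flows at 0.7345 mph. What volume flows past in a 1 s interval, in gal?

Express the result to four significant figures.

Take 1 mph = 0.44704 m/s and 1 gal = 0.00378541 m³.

0.7345 mph × 0.44704 → 0.328351 m/s
V = v × A × t = 0.328351 m/s × 27.88 m² × 1 s = 9.15443 m³
9.15443 m³ ÷ (0.00378541 m³/gal) = 2418.35 gal

2418 gal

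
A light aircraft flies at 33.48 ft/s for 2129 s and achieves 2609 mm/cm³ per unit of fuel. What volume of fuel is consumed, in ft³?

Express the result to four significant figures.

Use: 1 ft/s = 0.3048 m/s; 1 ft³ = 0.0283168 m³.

33.48 ft/s → 10.2047 m/s
d = v × t = 10.2047 × 2129 = 21725.8 m
2609 mm/cm³ → 2.609×10⁶ m/m³
V = d / (distance per unit fuel) = 21725.8 / 2.609×10⁶ = 0.00832725 m³
In ft³: 0.00832725 / 0.0283168 = 0.294075 ft³

0.2941 ft³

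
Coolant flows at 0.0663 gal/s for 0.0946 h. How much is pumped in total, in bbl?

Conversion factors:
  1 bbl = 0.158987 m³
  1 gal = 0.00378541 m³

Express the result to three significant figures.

0.0663 gal/s → 2.50973×10⁻⁴ m³/s
0.0946 h → 340.56 s
V = Q × t = 2.50973×10⁻⁴ × 340.56 = 0.0854714 m³
In bbl: 0.0854714 / 0.158987 = 0.5376 bbl

0.538 bbl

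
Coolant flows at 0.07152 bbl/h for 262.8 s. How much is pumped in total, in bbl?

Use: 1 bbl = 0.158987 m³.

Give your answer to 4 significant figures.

0.07152 bbl/h → 3.15854×10⁻⁶ m³/s
V = Q × t = 3.15854×10⁻⁶ × 262.8 = 8.30064×10⁻⁴ m³
In bbl: 8.30064×10⁻⁴ / 0.158987 = 0.00522096 bbl

0.005221 bbl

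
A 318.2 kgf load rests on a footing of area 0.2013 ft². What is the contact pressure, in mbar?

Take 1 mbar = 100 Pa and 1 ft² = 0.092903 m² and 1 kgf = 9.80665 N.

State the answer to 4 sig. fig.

318.2 kgf × 9.80665 → 3120.48 N
0.2013 ft² × 0.092903 → 0.0187014 m²
P = F / A = 3120.48 N / 0.0187014 m² = 166858 Pa
166858 Pa ÷ (100 Pa/mbar) = 1668.58 mbar

1669 mbar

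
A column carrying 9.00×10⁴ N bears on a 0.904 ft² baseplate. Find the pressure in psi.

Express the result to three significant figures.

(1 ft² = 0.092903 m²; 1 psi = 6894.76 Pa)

155 psi

0.904 ft² × 0.092903 → 0.0839843 m²
P = F / A = 90000 N / 0.0839843 m² = 1.07163×10⁶ Pa
1.07163×10⁶ Pa ÷ (6894.76 Pa/psi) = 155.427 psi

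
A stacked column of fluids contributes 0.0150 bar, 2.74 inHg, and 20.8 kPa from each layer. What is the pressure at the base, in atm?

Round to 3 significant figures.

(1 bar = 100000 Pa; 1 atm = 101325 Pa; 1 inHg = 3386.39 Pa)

0.0150 bar × 100000 = 1500 Pa
2.74 inHg × 3386.39 = 9278.71 Pa
20.8 kPa × 1000 = 20800 Pa
Sum: 1500 + 9278.71 + 20800 = 31578.7 Pa
In atm: 31578.7 / 101325 = 0.311658 atm

0.312 atm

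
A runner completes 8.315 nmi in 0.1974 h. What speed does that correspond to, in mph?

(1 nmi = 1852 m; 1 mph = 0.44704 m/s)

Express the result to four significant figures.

48.47 mph

8.315 nmi × 1852 → 15399.4 m
0.1974 h × 3600 → 710.64 s
v = d / t = 15399.4 m / 710.64 s = 21.6698 m/s
21.6698 m/s ÷ (0.44704 m/s/mph) = 48.474 mph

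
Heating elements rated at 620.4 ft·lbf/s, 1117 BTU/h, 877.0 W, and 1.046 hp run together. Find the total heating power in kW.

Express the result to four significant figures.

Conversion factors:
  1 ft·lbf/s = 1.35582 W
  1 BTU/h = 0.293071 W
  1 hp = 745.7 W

620.4 ft·lbf/s × 1.35582 = 841.151 W
1117 BTU/h × 0.293071 = 327.36 W
877.0 W (already W)
1.046 hp × 745.7 = 780.002 W
Total: 841.151 + 327.36 + 877 + 780.002 = 2825.51 W
In kW: 2825.51 / 1000 = 2.82551 kW

2.826 kW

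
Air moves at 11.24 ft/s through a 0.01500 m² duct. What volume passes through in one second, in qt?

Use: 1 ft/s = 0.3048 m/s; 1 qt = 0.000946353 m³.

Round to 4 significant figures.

11.24 ft/s × 0.3048 = 3.42595 m/s
V = v × A × t = 3.42595 m/s × 0.015 m² × 1 s = 0.0513892 m³
0.0513892 m³ ÷ (0.000946353 m³/qt) = 54.3024 qt

54.30 qt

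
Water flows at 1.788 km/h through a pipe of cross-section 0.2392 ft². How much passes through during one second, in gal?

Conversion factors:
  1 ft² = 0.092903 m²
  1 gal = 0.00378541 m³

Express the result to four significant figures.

2.916 gal

1.788 km/h × (1/3.6) → 0.496667 m/s
0.2392 ft² × 0.092903 → 0.0222224 m²
V = v × A × t = 0.496667 m/s × 0.0222224 m² × 1 s = 0.0110371 m³
0.0110371 m³ ÷ (0.00378541 m³/gal) = 2.91569 gal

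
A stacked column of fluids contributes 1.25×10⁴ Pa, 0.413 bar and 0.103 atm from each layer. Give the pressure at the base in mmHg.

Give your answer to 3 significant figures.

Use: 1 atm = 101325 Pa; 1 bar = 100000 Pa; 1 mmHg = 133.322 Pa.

1.25×10⁴ Pa (already Pa)
0.413 bar × 100000 → 41300 Pa
0.103 atm × 101325 → 10436.5 Pa
Combined: 12500 + 41300 + 10436.5 = 64236.5 Pa
In mmHg: 64236.5 / 133.322 = 481.815 mmHg

482 mmHg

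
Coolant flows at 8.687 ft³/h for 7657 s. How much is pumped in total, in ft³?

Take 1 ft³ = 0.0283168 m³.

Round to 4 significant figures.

18.48 ft³

8.687 ft³/h → 6.833×10⁻⁵ m³/s
V = Q × t = 6.833×10⁻⁵ × 7657 = 0.523203 m³
In ft³: 0.523203 / 0.0283168 = 18.4768 ft³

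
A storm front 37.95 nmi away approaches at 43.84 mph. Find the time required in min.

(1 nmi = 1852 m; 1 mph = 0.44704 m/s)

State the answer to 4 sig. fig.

37.95 nmi × 1852 → 70283.4 m
43.84 mph × 0.44704 → 19.5982 m/s
t = d / v = 70283.4 m / 19.5982 m/s = 3586.22 s
3586.22 s ÷ (60 s/min) = 59.7703 min

59.77 min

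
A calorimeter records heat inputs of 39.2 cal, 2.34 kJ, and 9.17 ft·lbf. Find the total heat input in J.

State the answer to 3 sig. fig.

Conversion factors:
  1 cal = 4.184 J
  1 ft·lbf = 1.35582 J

2520 J

39.2 cal × 4.184 → 164.013 J
2.34 kJ × 1000 → 2340 J
9.17 ft·lbf × 1.35582 → 12.4329 J
Combined: 164.013 + 2340 + 12.4329 = 2516.45 J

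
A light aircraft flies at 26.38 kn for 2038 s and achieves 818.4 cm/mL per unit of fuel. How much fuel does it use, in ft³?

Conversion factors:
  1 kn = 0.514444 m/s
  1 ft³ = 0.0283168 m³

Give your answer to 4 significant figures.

0.1193 ft³

26.38 kn → 13.571 m/s
d = v × t = 13.571 × 2038 = 27657.7 m
818.4 cm/mL → 8.184×10⁶ m/m³
V = d / (distance per unit fuel) = 27657.7 / 8.184×10⁶ = 0.00337948 m³
In ft³: 0.00337948 / 0.0283168 = 0.119345 ft³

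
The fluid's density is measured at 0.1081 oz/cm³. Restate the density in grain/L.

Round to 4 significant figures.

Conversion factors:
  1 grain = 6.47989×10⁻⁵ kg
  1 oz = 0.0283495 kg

0.1081 oz/cm³ × 0.0283495 kg/oz ÷ 10⁻⁶ m³/cm³ = 3064.58 kg/m³
3064.58 kg/m³ ÷ 6.47989×10⁻⁵ kg/grain × 0.001 m³/L = 47293.7 grain/L

4.729×10⁴ grain/L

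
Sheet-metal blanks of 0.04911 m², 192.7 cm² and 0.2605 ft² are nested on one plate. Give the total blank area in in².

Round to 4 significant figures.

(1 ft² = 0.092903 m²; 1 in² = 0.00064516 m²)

0.04911 m² (already m²)
192.7 cm² × 0.0001 = 0.01927 m²
0.2605 ft² × 0.092903 = 0.0242012 m²
Total: 0.04911 + 0.01927 + 0.0242012 = 0.0925812 m²
In in²: 0.0925812 / 0.00064516 = 143.501 in²

143.5 in²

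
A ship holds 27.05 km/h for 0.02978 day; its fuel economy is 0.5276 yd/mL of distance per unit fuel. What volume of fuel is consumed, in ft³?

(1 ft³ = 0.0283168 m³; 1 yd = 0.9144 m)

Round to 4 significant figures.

1.415 ft³

27.05 km/h → 7.51389 m/s
0.02978 day → 2572.99 s
d = v × t = 7.51389 × 2572.99 = 19333.2 m
0.5276 yd/mL → 482437 m/m³
V = d / (distance per unit fuel) = 19333.2 / 482437 = 0.040074 m³
In ft³: 0.040074 / 0.0283168 = 1.4152 ft³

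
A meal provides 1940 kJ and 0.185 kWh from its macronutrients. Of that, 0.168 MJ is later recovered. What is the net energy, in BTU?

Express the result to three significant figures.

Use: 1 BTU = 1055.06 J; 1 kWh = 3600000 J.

1940 kJ × 1000 → 1.94×10⁶ J
0.185 kWh × 3600000 → 666000 J
0.168 MJ × 1000000 → 168000 J
Net: 1.94×10⁶ + 666000 − 168000 = 2.438×10⁶ J
In BTU: 2.438×10⁶ / 1055.06 = 2310.77 BTU

2310 BTU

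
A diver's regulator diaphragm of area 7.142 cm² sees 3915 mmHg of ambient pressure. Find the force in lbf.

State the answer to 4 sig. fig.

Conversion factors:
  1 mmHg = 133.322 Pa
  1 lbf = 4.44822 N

83.80 lbf

3915 mmHg × 133.322 = 521956 Pa
7.142 cm² × 0.0001 = 7.142×10⁻⁴ m²
F = P × A = 521956 Pa × 7.142×10⁻⁴ m² = 372.781 N
372.781 N ÷ (4.44822 N/lbf) = 83.8045 lbf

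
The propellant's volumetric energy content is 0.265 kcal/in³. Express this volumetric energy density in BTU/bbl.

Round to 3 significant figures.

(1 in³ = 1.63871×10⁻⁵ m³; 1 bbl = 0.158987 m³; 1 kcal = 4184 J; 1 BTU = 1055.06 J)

0.265 kcal/in³ × 4184 J/kcal ÷ 1.63871×10⁻⁵ m³/in³ = 6.76605×10⁷ J/m³
6.76605×10⁷ J/m³ ÷ 1055.06 J/BTU × 0.158987 m³/bbl = 10195.8 BTU/bbl

1.02×10⁴ BTU/bbl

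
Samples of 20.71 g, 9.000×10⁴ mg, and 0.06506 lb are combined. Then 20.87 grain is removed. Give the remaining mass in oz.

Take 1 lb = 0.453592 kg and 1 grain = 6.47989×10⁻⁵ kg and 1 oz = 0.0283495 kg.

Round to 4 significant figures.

4.898 oz

20.71 g × 0.001 = 0.02071 kg
9.000×10⁴ mg × 10⁻⁶ = 0.09 kg
0.06506 lb × 0.453592 = 0.0295107 kg
20.87 grain × 6.47989×10⁻⁵ = 0.00135235 kg
Net: 0.02071 + 0.09 + 0.0295107 − 0.00135235 = 0.138868 kg
In oz: 0.138868 / 0.0283495 = 4.89843 oz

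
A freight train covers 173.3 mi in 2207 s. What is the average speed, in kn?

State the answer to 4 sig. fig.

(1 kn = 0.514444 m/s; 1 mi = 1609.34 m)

173.3 mi × 1609.34 = 278899 m
v = d / t = 278899 m / 2207 s = 126.37 m/s
126.37 m/s ÷ (0.514444 m/s/kn) = 245.644 kn

245.6 kn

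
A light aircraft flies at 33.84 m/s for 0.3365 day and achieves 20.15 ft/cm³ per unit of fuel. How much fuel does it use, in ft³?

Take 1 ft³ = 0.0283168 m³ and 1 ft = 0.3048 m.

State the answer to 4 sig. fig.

5.657 ft³

0.3365 day → 29073.6 s
d = v × t = 33.84 × 29073.6 = 983851 m
20.15 ft/cm³ → 6.14172×10⁶ m/m³
V = d / (distance per unit fuel) = 983851 / 6.14172×10⁶ = 0.160191 m³
In ft³: 0.160191 / 0.0283168 = 5.6571 ft³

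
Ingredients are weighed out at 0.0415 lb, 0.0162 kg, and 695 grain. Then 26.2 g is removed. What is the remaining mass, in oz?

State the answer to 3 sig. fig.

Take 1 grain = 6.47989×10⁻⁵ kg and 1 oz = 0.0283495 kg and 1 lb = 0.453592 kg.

1.90 oz

0.0415 lb × 0.453592 = 0.0188241 kg
0.0162 kg (already kg)
695 grain × 6.47989×10⁻⁵ = 0.0450352 kg
26.2 g × 0.001 = 0.0262 kg
Net: 0.0188241 + 0.0162 + 0.0450352 − 0.0262 = 0.0538593 kg
In oz: 0.0538593 / 0.0283495 = 1.89983 oz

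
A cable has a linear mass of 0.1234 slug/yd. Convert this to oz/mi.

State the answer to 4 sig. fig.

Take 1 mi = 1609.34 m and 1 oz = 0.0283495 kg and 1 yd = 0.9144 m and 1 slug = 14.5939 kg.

0.1234 slug/yd × 14.5939 kg/slug ÷ 0.9144 m/yd = 1.96947 kg/m
1.96947 kg/m ÷ 0.0283495 kg/oz × 1609.34 m/mi = 111803 oz/mi

1.118×10⁵ oz/mi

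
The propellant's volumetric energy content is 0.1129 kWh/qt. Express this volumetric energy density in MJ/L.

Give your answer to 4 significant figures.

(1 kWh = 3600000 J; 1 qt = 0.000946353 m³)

0.4295 MJ/L

0.1129 kWh/qt × 3600000 J/kWh ÷ 0.000946353 m³/qt = 4.2948×10⁸ J/m³
4.2948×10⁸ J/m³ ÷ 1000000 J/MJ × 0.001 m³/L = 0.42948 MJ/L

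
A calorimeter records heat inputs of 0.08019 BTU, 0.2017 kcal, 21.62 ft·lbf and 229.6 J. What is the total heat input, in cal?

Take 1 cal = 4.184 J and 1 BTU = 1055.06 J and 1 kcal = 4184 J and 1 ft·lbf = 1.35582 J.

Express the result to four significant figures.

283.8 cal

0.08019 BTU × 1055.06 = 84.6053 J
0.2017 kcal × 4184 = 843.913 J
21.62 ft·lbf × 1.35582 = 29.3128 J
229.6 J (already J)
Total: 84.6053 + 843.913 + 29.3128 + 229.6 = 1187.43 J
In cal: 1187.43 / 4.184 = 283.803 cal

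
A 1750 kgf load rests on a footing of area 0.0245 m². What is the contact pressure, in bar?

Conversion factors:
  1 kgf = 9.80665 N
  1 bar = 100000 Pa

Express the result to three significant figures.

1750 kgf × 9.80665 → 17161.6 N
P = F / A = 17161.6 N / 0.0245 m² = 700473 Pa
700473 Pa ÷ (100000 Pa/bar) = 7.00473 bar

7.00 bar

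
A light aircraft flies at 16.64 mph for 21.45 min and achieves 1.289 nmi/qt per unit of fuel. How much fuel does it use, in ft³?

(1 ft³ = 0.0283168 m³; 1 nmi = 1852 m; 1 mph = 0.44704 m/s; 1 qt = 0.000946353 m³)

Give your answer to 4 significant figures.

16.64 mph → 7.43875 m/s
21.45 min → 1287 s
d = v × t = 7.43875 × 1287 = 9573.67 m
1.289 nmi/qt → 2.52256×10⁶ m/m³
V = d / (distance per unit fuel) = 9573.67 / 2.52256×10⁶ = 0.00379522 m³
In ft³: 0.00379522 / 0.0283168 = 0.134027 ft³

0.1340 ft³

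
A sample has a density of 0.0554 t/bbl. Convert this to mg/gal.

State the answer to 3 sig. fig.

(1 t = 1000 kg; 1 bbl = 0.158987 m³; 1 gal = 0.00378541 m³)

0.0554 t/bbl × 1000 kg/t ÷ 0.158987 m³/bbl = 348.456 kg/m³
348.456 kg/m³ ÷ 10⁻⁶ kg/mg × 0.00378541 m³/gal = 1.31905×10⁶ mg/gal

1.32×10⁶ mg/gal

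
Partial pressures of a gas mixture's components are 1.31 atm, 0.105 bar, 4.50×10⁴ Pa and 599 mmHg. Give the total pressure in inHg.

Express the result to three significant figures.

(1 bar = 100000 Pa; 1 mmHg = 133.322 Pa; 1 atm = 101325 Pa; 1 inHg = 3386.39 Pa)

1.31 atm × 101325 = 132736 Pa
0.105 bar × 100000 = 10500 Pa
4.50×10⁴ Pa (already Pa)
599 mmHg × 133.322 = 79859.9 Pa
Sum: 132736 + 10500 + 45000 + 79859.9 = 268096 Pa
In inHg: 268096 / 3386.39 = 79.1687 inHg

79.2 inHg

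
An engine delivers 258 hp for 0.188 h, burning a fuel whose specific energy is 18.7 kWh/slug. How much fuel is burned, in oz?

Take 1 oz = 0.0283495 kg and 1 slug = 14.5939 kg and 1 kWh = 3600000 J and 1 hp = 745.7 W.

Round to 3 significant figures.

258 hp → 192391 W
0.188 h → 676.8 s
E = P × t = 192391 × 676.8 = 1.3021×10⁸ J
18.7 kWh/slug → 4.61289×10⁶ J/kg
m = E / e_s = 1.3021×10⁸ / 4.61289×10⁶ = 28.2274 kg
In oz: 28.2274 / 0.0283495 = 995.693 oz

996 oz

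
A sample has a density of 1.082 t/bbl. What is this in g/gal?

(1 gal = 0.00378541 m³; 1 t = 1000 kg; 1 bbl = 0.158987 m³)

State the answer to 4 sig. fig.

1.082 t/bbl × 1000 kg/t ÷ 0.158987 m³/bbl = 6805.59 kg/m³
6805.59 kg/m³ ÷ 0.001 kg/g × 0.00378541 m³/gal = 25761.9 g/gal

2.576×10⁴ g/gal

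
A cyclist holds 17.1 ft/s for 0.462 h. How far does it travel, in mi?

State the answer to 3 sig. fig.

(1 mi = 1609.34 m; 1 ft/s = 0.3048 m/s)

17.1 ft/s × 0.3048 → 5.21208 m/s
0.462 h × 3600 → 1663.2 s
d = v × t = 5.21208 m/s × 1663.2 s = 8668.73 m
8668.73 m ÷ (1609.34 m/mi) = 5.38651 mi

5.39 mi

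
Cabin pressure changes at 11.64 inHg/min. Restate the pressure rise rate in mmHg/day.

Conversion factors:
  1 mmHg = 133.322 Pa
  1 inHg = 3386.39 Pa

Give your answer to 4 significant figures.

11.64 inHg/min × 3386.39 Pa/inHg ÷ 60 s/min = 656.96 Pa/s
656.96 Pa/s ÷ 133.322 Pa/mmHg × 86400 s/day = 425746 mmHg/day

4.257×10⁵ mmHg/day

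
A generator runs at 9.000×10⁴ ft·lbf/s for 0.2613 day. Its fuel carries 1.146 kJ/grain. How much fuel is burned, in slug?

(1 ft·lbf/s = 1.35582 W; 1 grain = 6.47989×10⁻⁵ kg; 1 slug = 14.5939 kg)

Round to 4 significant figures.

10.67 slug

9.000×10⁴ ft·lbf/s → 122024 W
0.2613 day → 22576.3 s
E = P × t = 122024 × 22576.3 = 2.75485×10⁹ J
1.146 kJ/grain → 1.76855×10⁷ J/kg
m = E / e_s = 2.75485×10⁹ / 1.76855×10⁷ = 155.769 kg
In slug: 155.769 / 14.5939 = 10.6736 slug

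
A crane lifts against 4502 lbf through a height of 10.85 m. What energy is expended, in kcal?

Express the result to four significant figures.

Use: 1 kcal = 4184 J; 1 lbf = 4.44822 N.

51.93 kcal

4502 lbf × 4.44822 → 20025.9 N
W = F × d = 20025.9 N × 10.85 m = 217281 J
217281 J ÷ (4184 J/kcal) = 51.9314 kcal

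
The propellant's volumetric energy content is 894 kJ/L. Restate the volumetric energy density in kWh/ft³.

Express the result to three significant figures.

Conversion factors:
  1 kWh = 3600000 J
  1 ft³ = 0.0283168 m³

7.03 kWh/ft³

894 kJ/L × 1000 J/kJ ÷ 0.001 m³/L = 8.94×10⁸ J/m³
8.94×10⁸ J/m³ ÷ 3600000 J/kWh × 0.0283168 m³/ft³ = 7.03201 kWh/ft³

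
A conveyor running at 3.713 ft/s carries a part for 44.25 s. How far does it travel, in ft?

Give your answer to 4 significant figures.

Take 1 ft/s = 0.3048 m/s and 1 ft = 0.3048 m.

3.713 ft/s × 0.3048 → 1.13172 m/s
d = v × t = 1.13172 m/s × 44.25 s = 50.0786 m
50.0786 m ÷ (0.3048 m/ft) = 164.3 ft

164.3 ft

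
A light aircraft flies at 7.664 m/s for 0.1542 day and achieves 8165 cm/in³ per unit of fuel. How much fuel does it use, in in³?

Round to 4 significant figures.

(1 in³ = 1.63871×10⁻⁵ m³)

1251 in³

0.1542 day → 13322.9 s
d = v × t = 7.664 × 13322.9 = 102107 m
8165 cm/in³ → 4.98258×10⁶ m/m³
V = d / (distance per unit fuel) = 102107 / 4.98258×10⁶ = 0.0204928 m³
In in³: 0.0204928 / 1.63871×10⁻⁵ = 1250.54 in³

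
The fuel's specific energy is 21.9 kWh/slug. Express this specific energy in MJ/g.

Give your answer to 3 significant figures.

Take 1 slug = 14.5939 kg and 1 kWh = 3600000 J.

0.00540 MJ/g

21.9 kWh/slug × 3600000 J/kWh ÷ 14.5939 kg/slug = 5.40226×10⁶ J/kg
5.40226×10⁶ J/kg ÷ 1000000 J/MJ × 0.001 kg/g = 0.00540226 MJ/g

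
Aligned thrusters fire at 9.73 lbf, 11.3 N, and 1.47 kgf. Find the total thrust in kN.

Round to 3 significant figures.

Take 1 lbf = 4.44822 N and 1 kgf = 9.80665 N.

0.0690 kN

9.73 lbf × 4.44822 → 43.2812 N
11.3 N (already N)
1.47 kgf × 9.80665 → 14.4158 N
Total: 43.2812 + 11.3 + 14.4158 = 68.997 N
In kN: 68.997 / 1000 = 0.068997 kN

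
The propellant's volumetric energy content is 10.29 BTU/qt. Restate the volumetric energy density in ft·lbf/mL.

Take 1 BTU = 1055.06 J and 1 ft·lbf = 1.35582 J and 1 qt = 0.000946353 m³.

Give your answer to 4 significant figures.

8.461 ft·lbf/mL

10.29 BTU/qt × 1055.06 J/BTU ÷ 0.000946353 m³/qt = 1.1472×10⁷ J/m³
1.1472×10⁷ J/m³ ÷ 1.35582 J/ft·lbf × 10⁻⁶ m³/mL = 8.4613 ft·lbf/mL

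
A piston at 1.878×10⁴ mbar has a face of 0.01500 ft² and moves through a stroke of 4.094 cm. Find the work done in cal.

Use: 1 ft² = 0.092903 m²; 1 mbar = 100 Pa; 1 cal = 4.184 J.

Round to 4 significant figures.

25.61 cal

1.878×10⁴ mbar → 1.878×10⁶ Pa
0.01500 ft² → 0.00139354 m²
F = P × A = 1.878×10⁶ × 0.00139354 = 2617.07 N
4.094 cm → 0.04094 m
W = F × d = 2617.07 × 0.04094 = 107.143 J
In cal: 107.143 / 4.184 = 25.6078 cal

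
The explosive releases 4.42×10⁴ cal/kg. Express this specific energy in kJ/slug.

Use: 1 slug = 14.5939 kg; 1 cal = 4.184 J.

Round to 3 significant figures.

4.42×10⁴ cal/kg × 4.184 J/cal = 184933 J/kg
184933 J/kg ÷ 1000 J/kJ × 14.5939 kg/slug = 2698.89 kJ/slug

2700 kJ/slug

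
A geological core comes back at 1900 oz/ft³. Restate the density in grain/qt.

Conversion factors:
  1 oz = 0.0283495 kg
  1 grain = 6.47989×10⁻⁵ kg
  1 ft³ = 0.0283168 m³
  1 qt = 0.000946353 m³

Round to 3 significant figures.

1900 oz/ft³ × 0.0283495 kg/oz ÷ 0.0283168 m³/ft³ = 1902.19 kg/m³
1902.19 kg/m³ ÷ 6.47989×10⁻⁵ kg/grain × 0.000946353 m³/qt = 27780.5 grain/qt

2.78×10⁴ grain/qt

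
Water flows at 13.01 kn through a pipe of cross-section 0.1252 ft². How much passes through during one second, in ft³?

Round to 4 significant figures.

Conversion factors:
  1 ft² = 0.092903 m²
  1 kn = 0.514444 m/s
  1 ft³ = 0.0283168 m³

2.749 ft³

13.01 kn × 0.514444 → 6.69292 m/s
0.1252 ft² × 0.092903 → 0.0116315 m²
V = v × A × t = 6.69292 m/s × 0.0116315 m² × 1 s = 0.0778487 m³
0.0778487 m³ ÷ (0.0283168 m³/ft³) = 2.74921 ft³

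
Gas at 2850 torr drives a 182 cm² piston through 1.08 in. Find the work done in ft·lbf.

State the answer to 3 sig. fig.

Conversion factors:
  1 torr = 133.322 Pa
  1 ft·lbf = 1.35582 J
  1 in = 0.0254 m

2850 torr → 379968 Pa
182 cm² → 0.0182 m²
F = P × A = 379968 × 0.0182 = 6915.42 N
1.08 in → 0.027432 m
W = F × d = 6915.42 × 0.027432 = 189.704 J
In ft·lbf: 189.704 / 1.35582 = 139.918 ft·lbf

140 ft·lbf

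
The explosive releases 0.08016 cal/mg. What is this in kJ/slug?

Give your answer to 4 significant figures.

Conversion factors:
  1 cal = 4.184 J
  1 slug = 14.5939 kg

4895 kJ/slug

0.08016 cal/mg × 4.184 J/cal ÷ 10⁻⁶ kg/mg = 335389 J/kg
335389 J/kg ÷ 1000 J/kJ × 14.5939 kg/slug = 4894.63 kJ/slug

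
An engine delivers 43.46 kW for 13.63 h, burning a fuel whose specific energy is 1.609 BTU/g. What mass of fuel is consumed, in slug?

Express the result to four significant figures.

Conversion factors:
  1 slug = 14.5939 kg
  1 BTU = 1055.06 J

86.08 slug

43.46 kW → 43460 W
13.63 h → 49068 s
E = P × t = 43460 × 49068 = 2.1325×10⁹ J
1.609 BTU/g → 1.69759×10⁶ J/kg
m = E / e_s = 2.1325×10⁹ / 1.69759×10⁶ = 1256.19 kg
In slug: 1256.19 / 14.5939 = 86.0764 slug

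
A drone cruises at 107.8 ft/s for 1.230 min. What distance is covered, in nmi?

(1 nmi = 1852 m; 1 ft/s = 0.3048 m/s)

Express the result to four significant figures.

107.8 ft/s × 0.3048 = 32.8574 m/s
1.230 min × 60 = 73.8 s
d = v × t = 32.8574 m/s × 73.8 s = 2424.88 m
2424.88 m ÷ (1852 m/nmi) = 1.30933 nmi

1.309 nmi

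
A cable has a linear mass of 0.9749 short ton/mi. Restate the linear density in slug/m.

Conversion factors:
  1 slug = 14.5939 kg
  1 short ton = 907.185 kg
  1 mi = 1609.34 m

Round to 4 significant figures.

0.9749 short ton/mi × 907.185 kg/short ton ÷ 1609.34 m/mi = 0.549551 kg/m
0.549551 kg/m ÷ 14.5939 kg/slug = 0.0376562 slug/m

0.03766 slug/m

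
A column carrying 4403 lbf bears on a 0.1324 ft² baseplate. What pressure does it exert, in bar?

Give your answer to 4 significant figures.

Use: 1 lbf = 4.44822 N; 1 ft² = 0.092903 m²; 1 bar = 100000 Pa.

15.92 bar

4403 lbf × 4.44822 = 19585.5 N
0.1324 ft² × 0.092903 = 0.0123004 m²
P = F / A = 19585.5 N / 0.0123004 m² = 1.59227×10⁶ Pa
1.59227×10⁶ Pa ÷ (100000 Pa/bar) = 15.9227 bar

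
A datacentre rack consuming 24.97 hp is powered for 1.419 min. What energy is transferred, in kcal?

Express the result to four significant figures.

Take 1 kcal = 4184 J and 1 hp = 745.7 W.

378.9 kcal

24.97 hp × 745.7 → 18620.1 W
1.419 min × 60 → 85.14 s
E = P × t = 18620.1 W × 85.14 s = 1.58532×10⁶ J
1.58532×10⁶ J ÷ (4184 J/kcal) = 378.901 kcal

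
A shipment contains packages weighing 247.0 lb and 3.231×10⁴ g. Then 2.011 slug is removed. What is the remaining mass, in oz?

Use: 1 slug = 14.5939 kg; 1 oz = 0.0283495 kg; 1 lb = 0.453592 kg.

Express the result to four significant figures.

247.0 lb × 0.453592 → 112.037 kg
3.231×10⁴ g × 0.001 → 32.31 kg
2.011 slug × 14.5939 → 29.3483 kg
Result: 112.037 + 32.31 − 29.3483 = 114.999 kg
In oz: 114.999 / 0.0283495 = 4056.47 oz

4056 oz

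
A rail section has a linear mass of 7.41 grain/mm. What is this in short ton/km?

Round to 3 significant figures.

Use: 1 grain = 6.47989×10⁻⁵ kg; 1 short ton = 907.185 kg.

0.529 short ton/km

7.41 grain/mm × 6.47989×10⁻⁵ kg/grain ÷ 0.001 m/mm = 0.48016 kg/m
0.48016 kg/m ÷ 907.185 kg/short ton × 1000 m/km = 0.529286 short ton/km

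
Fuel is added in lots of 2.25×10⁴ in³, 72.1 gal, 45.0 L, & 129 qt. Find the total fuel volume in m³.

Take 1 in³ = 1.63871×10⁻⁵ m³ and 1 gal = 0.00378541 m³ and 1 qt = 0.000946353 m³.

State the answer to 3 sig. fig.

2.25×10⁴ in³ × 1.63871×10⁻⁵ → 0.36871 m³
72.1 gal × 0.00378541 → 0.272928 m³
45.0 L × 0.001 → 0.045 m³
129 qt × 0.000946353 → 0.12208 m³
Total: 0.36871 + 0.272928 + 0.045 + 0.12208 = 0.808718 m³

0.809 m³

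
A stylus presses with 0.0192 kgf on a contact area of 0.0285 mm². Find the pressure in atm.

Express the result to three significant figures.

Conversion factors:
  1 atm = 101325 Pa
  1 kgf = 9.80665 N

65.2 atm

0.0192 kgf × 9.80665 = 0.188288 N
0.0285 mm² × 10⁻⁶ = 2.85×10⁻⁸ m²
P = F / A = 0.188288 N / 2.85×10⁻⁸ m² = 6.6066×10⁶ Pa
6.6066×10⁶ Pa ÷ (101325 Pa/atm) = 65.2021 atm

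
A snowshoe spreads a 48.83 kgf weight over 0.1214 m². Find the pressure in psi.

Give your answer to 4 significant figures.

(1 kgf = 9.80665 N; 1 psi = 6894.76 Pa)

48.83 kgf × 9.80665 → 478.859 N
P = F / A = 478.859 N / 0.1214 m² = 3944.47 Pa
3944.47 Pa ÷ (6894.76 Pa/psi) = 0.572097 psi

0.5721 psi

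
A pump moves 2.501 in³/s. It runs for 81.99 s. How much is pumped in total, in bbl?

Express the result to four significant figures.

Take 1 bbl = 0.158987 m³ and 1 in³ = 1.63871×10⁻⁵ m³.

2.501 in³/s → 4.09841×10⁻⁵ m³/s
V = Q × t = 4.09841×10⁻⁵ × 81.99 = 0.00336029 m³
In bbl: 0.00336029 / 0.158987 = 0.0211356 bbl

0.02114 bbl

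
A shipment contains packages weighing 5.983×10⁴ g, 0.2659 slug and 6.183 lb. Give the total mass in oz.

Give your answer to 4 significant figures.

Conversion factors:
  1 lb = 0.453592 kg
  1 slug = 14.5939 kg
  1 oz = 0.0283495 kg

2346 oz

5.983×10⁴ g × 0.001 = 59.83 kg
0.2659 slug × 14.5939 = 3.88052 kg
6.183 lb × 0.453592 = 2.80456 kg
Combined: 59.83 + 3.88052 + 2.80456 = 66.5151 kg
In oz: 66.5151 / 0.0283495 = 2346.25 oz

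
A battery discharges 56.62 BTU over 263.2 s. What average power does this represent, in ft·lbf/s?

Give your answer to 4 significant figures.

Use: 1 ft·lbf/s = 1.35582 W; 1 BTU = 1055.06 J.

56.62 BTU × 1055.06 = 59737.5 J
P = E / t = 59737.5 J / 263.2 s = 226.966 W
226.966 W ÷ (1.35582 W/ft·lbf/s) = 167.401 ft·lbf/s

167.4 ft·lbf/s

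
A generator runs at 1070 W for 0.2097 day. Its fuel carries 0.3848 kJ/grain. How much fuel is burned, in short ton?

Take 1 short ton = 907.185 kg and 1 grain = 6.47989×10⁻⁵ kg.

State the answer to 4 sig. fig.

0.003599 short ton

0.2097 day → 18118.1 s
E = P × t = 1070 × 18118.1 = 1.93864×10⁷ J
0.3848 kJ/grain → 5.93837×10⁶ J/kg
m = E / e_s = 1.93864×10⁷ / 5.93837×10⁶ = 3.2646 kg
In short ton: 3.2646 / 907.185 = 0.0035986 short ton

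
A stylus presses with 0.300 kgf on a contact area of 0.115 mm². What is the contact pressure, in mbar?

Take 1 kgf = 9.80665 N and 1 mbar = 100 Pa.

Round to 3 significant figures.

2.56×10⁵ mbar

0.300 kgf × 9.80665 → 2.942 N
0.115 mm² × 10⁻⁶ → 1.15×10⁻⁷ m²
P = F / A = 2.942 N / 1.15×10⁻⁷ m² = 2.55826×10⁷ Pa
2.55826×10⁷ Pa ÷ (100 Pa/mbar) = 255826 mbar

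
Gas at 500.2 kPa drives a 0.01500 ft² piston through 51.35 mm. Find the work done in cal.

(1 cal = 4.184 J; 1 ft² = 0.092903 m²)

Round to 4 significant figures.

500.2 kPa → 500200 Pa
0.01500 ft² → 0.00139354 m²
F = P × A = 500200 × 0.00139354 = 697.049 N
51.35 mm → 0.05135 m
W = F × d = 697.049 × 0.05135 = 35.7935 J
In cal: 35.7935 / 4.184 = 8.55485 cal

8.555 cal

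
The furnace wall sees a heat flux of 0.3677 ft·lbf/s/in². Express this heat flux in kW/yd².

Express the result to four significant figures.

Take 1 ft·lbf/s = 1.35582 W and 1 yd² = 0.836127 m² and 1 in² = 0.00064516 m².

0.3677 ft·lbf/s/in² × 1.35582 W/ft·lbf/s ÷ 0.00064516 m²/in² = 772.731 W/m²
772.731 W/m² ÷ 1000 W/kW × 0.836127 m²/yd² = 0.646101 kW/yd²

0.6461 kW/yd²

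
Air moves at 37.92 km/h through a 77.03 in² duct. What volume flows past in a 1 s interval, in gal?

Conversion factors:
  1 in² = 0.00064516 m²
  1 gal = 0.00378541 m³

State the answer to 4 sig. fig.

37.92 km/h × (1/3.6) → 10.5333 m/s
77.03 in² × 0.00064516 → 0.0496967 m²
V = v × A × t = 10.5333 m/s × 0.0496967 m² × 1 s = 0.52347 m³
0.52347 m³ ÷ (0.00378541 m³/gal) = 138.286 gal

138.3 gal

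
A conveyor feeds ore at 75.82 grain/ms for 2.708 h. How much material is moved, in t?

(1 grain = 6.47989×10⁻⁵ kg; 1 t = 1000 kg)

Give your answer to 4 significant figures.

47.90 t

75.82 grain/ms → 4.91305 kg/s
2.708 h → 9748.8 s
m = ṁ × t = 4.91305 × 9748.8 = 47896.3 kg
In t: 47896.3 / 1000 = 47.8963 t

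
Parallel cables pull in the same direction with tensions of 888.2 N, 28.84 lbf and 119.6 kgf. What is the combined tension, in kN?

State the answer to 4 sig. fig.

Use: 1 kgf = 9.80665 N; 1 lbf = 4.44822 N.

2.189 kN

888.2 N (already N)
28.84 lbf × 4.44822 = 128.287 N
119.6 kgf × 9.80665 = 1172.88 N
Total: 888.2 + 128.287 + 1172.88 = 2189.37 N
In kN: 2189.37 / 1000 = 2.18937 kN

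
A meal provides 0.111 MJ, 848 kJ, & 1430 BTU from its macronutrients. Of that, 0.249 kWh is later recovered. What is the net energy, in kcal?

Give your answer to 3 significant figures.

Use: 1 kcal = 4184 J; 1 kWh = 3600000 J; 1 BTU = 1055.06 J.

376 kcal

0.111 MJ × 1000000 = 111000 J
848 kJ × 1000 = 848000 J
1430 BTU × 1055.06 = 1.50874×10⁶ J
0.249 kWh × 3600000 = 896400 J
Sum: 111000 + 848000 + 1.50874×10⁶ − 896400 = 1.57134×10⁶ J
In kcal: 1.57134×10⁶ / 4184 = 375.559 kcal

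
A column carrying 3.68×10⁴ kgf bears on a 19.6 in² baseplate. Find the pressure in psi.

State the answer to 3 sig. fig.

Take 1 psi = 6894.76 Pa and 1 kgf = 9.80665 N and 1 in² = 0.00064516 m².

4140 psi

3.68×10⁴ kgf × 9.80665 → 360885 N
19.6 in² × 0.00064516 → 0.0126451 m²
P = F / A = 360885 N / 0.0126451 m² = 2.85395×10⁷ Pa
2.85395×10⁷ Pa ÷ (6894.76 Pa/psi) = 4139.3 psi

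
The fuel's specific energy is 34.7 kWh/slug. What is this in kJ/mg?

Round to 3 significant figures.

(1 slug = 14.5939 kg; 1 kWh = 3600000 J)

0.00856 kJ/mg

34.7 kWh/slug × 3600000 J/kWh ÷ 14.5939 kg/slug = 8.55974×10⁶ J/kg
8.55974×10⁶ J/kg ÷ 1000 J/kJ × 10⁻⁶ kg/mg = 0.00855974 kJ/mg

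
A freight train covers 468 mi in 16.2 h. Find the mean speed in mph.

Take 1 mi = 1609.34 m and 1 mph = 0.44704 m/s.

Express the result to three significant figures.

468 mi × 1609.34 = 753171 m
16.2 h × 3600 = 58320 s
v = d / t = 753171 m / 58320 s = 12.9145 m/s
12.9145 m/s ÷ (0.44704 m/s/mph) = 28.8889 mph

28.9 mph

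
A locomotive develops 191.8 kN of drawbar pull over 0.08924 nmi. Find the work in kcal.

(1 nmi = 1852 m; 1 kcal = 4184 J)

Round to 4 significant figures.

191.8 kN × 1000 → 191800 N
0.08924 nmi × 1852 → 165.272 m
W = F × d = 191800 N × 165.272 m = 3.16992×10⁷ J
3.16992×10⁷ J ÷ (4184 J/kcal) = 7576.29 kcal

7576 kcal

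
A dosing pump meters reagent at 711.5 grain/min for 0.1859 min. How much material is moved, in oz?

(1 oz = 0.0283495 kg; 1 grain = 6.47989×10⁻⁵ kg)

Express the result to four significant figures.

711.5 grain/min → 7.68407×10⁻⁴ kg/s
0.1859 min → 11.154 s
m = ṁ × t = 7.68407×10⁻⁴ × 11.154 = 0.00857081 kg
In oz: 0.00857081 / 0.0283495 = 0.302327 oz

0.3023 oz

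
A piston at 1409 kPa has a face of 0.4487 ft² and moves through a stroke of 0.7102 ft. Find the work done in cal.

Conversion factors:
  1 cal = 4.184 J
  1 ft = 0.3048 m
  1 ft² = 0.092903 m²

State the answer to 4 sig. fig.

3039 cal

1409 kPa → 1.409×10⁶ Pa
0.4487 ft² → 0.0416856 m²
F = P × A = 1.409×10⁶ × 0.0416856 = 58735 N
0.7102 ft → 0.216469 m
W = F × d = 58735 × 0.216469 = 12714.3 J
In cal: 12714.3 / 4.184 = 3038.79 cal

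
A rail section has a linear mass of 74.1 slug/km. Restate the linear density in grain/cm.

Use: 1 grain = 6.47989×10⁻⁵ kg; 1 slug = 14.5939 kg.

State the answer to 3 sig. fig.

167 grain/cm

74.1 slug/km × 14.5939 kg/slug ÷ 1000 m/km = 1.08141 kg/m
1.08141 kg/m ÷ 6.47989×10⁻⁵ kg/grain × 0.01 m/cm = 166.887 grain/cm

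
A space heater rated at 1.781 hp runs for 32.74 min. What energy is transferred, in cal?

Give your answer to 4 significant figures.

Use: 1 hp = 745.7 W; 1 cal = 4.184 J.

6.235×10⁵ cal

1.781 hp × 745.7 → 1328.09 W
32.74 min × 60 → 1964.4 s
E = P × t = 1328.09 W × 1964.4 s = 2.6089×10⁶ J
2.6089×10⁶ J ÷ (4.184 J/cal) = 623542 cal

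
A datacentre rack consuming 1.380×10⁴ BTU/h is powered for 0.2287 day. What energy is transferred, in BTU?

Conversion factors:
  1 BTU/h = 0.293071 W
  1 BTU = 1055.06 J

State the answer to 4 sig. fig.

1.380×10⁴ BTU/h × 0.293071 → 4044.38 W
0.2287 day × 86400 → 19759.7 s
E = P × t = 4044.38 W × 19759.7 s = 7.99157×10⁷ J
7.99157×10⁷ J ÷ (1055.06 J/BTU) = 75745.2 BTU

7.575×10⁴ BTU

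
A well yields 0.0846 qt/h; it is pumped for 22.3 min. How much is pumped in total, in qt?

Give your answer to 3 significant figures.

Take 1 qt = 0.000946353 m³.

0.0314 qt

0.0846 qt/h → 2.22393×10⁻⁸ m³/s
22.3 min → 1338 s
V = Q × t = 2.22393×10⁻⁸ × 1338 = 2.97562×10⁻⁵ m³
In qt: 2.97562×10⁻⁵ / 0.000946353 = 0.031443 qt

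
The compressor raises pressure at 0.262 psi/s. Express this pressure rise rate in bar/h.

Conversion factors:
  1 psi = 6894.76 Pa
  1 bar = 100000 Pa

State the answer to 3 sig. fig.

0.262 psi/s × 6894.76 Pa/psi = 1806.43 Pa/s
1806.43 Pa/s ÷ 100000 Pa/bar × 3600 s/h = 65.0315 bar/h

65.0 bar/h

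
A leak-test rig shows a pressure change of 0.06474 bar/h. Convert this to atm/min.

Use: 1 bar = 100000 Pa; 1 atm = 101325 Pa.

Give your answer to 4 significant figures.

0.06474 bar/h × 100000 Pa/bar ÷ 3600 s/h = 1.79833 Pa/s
1.79833 Pa/s ÷ 101325 Pa/atm × 60 s/min = 0.00106489 atm/min

0.001065 atm/min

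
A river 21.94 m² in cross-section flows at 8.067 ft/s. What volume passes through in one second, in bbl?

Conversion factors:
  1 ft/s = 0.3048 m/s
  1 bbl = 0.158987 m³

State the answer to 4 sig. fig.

339.3 bbl

8.067 ft/s × 0.3048 → 2.45882 m/s
V = v × A × t = 2.45882 m/s × 21.94 m² × 1 s = 53.9465 m³
53.9465 m³ ÷ (0.158987 m³/bbl) = 339.314 bbl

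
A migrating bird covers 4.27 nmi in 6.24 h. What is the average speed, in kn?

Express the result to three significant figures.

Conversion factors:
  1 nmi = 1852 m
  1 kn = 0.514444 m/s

0.684 kn

4.27 nmi × 1852 = 7908.04 m
6.24 h × 3600 = 22464 s
v = d / t = 7908.04 m / 22464 s = 0.352032 m/s
0.352032 m/s ÷ (0.514444 m/s/kn) = 0.684296 kn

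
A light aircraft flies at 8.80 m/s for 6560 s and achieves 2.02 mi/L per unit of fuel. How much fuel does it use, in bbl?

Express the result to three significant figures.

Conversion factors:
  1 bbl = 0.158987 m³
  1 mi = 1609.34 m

d = v × t = 8.8 × 6560 = 57728 m
2.02 mi/L → 3.25087×10⁶ m/m³
V = d / (distance per unit fuel) = 57728 / 3.25087×10⁶ = 0.0177577 m³
In bbl: 0.0177577 / 0.158987 = 0.111693 bbl

0.112 bbl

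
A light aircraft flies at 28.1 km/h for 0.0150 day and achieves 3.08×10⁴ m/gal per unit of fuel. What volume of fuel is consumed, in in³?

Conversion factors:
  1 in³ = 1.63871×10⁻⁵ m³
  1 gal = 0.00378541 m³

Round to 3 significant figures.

28.1 km/h → 7.80556 m/s
0.0150 day → 1296 s
d = v × t = 7.80556 × 1296 = 10116 m
3.08×10⁴ m/gal → 8.1365×10⁶ m/m³
V = d / (distance per unit fuel) = 10116 / 8.1365×10⁶ = 0.00124329 m³
In in³: 0.00124329 / 1.63871×10⁻⁵ = 75.87 in³

75.9 in³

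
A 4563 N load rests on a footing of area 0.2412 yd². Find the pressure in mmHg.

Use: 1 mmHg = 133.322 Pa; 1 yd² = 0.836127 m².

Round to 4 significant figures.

0.2412 yd² × 0.836127 = 0.201674 m²
P = F / A = 4563 N / 0.201674 m² = 22625.6 Pa
22625.6 Pa ÷ (133.322 Pa/mmHg) = 169.706 mmHg

169.7 mmHg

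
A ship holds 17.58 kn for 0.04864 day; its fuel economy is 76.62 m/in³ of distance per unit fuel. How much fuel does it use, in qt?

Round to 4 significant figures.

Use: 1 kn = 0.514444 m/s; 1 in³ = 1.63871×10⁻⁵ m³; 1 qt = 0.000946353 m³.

8.590 qt

17.58 kn → 9.04393 m/s
0.04864 day → 4202.5 s
d = v × t = 9.04393 × 4202.5 = 38007.1 m
76.62 m/in³ → 4.67563×10⁶ m/m³
V = d / (distance per unit fuel) = 38007.1 / 4.67563×10⁶ = 0.00812877 m³
In qt: 0.00812877 / 0.000946353 = 8.58957 qt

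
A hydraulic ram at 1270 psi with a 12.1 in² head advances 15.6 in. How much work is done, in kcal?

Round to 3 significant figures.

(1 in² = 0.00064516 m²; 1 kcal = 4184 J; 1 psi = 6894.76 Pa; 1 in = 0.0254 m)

1270 psi → 8.75635×10⁶ Pa
12.1 in² → 0.00780644 m²
F = P × A = 8.75635×10⁶ × 0.00780644 = 68355.9 N
15.6 in → 0.39624 m
W = F × d = 68355.9 × 0.39624 = 27085.3 J
In kcal: 27085.3 / 4184 = 6.47354 kcal

6.47 kcal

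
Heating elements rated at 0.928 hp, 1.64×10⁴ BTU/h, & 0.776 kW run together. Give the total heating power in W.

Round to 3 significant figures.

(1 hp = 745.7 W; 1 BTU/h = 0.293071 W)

6270 W

0.928 hp × 745.7 → 692.01 W
1.64×10⁴ BTU/h × 0.293071 → 4806.36 W
0.776 kW × 1000 → 776 W
Total: 692.01 + 4806.36 + 776 = 6274.37 W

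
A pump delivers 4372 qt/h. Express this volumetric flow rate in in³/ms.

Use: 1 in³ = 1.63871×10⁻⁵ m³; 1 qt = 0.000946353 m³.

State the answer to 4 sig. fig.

0.07013 in³/ms

4372 qt/h × 0.000946353 m³/qt ÷ 3600 s/h = 0.00114929 m³/s
0.00114929 m³/s ÷ 1.63871×10⁻⁵ m³/in³ × 0.001 s/ms = 0.0701338 in³/ms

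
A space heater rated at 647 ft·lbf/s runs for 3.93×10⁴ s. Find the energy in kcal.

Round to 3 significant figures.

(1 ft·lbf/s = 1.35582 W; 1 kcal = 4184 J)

8240 kcal

647 ft·lbf/s × 1.35582 → 877.216 W
E = P × t = 877.216 W × 39300 s = 3.44746×10⁷ J
3.44746×10⁷ J ÷ (4184 J/kcal) = 8239.63 kcal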